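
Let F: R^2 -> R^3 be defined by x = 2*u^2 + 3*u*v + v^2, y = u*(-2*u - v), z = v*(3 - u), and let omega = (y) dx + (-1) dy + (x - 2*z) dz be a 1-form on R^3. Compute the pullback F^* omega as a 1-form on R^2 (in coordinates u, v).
F^* omega = (-8*u^3 - 12*u^2*v - 8*u*v^2 + 4*u - v^3 + 6*v^2 + v) du + (-8*u^3 - 12*u^2*v + 6*u^2 - 3*u*v^2 + 21*u*v + u + 3*v^2 - 18*v) dv

Using F^*(f dg) = (f ∘ F) d(g ∘ F), substitute each coordinate x_i by F_i(u, v) in f_i, and replace dx_i by d F_i = (∂F_i/∂u) du + (∂F_i/∂v) dv.
  For the x component: f_1(F) = u*(-2*u - v); d F_1 = (4*u + 3*v) du + (3*u + 2*v) dv
  For the y component: f_2(F) = -1; d F_2 = (-4*u - v) du + (-u) dv
  For the z component: f_3(F) = 2*u^2 + 5*u*v + v^2 - 6*v; d F_3 = (-v) du + (3 - u) dv
Combining and collecting du, dv coefficients:
  coeff of du: -8*u^3 - 12*u^2*v - 8*u*v^2 + 4*u - v^3 + 6*v^2 + v
  coeff of dv: -8*u^3 - 12*u^2*v + 6*u^2 - 3*u*v^2 + 21*u*v + u + 3*v^2 - 18*v
F^* omega = (-8*u^3 - 12*u^2*v - 8*u*v^2 + 4*u - v^3 + 6*v^2 + v) du + (-8*u^3 - 12*u^2*v + 6*u^2 - 3*u*v^2 + 21*u*v + u + 3*v^2 - 18*v) dv.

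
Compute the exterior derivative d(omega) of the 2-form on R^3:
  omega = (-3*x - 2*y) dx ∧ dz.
d(omega) = (2) dx ∧ dy ∧ dz

For a 2-form omega = sum_{i<j} g_{ij} dx_i ∧ dx_j, the exterior derivative is
  d(omega) = sum_{i<j} d(g_{ij}) ∧ dx_i ∧ dx_j = sum_{i<j, k} (∂g_{ij}/∂x_k) dx_k ∧ dx_i ∧ dx_j.
Expand each term, using dx_k ∧ dx_i ∧ dx_j = sgn(permutation) dx_{(a)} ∧ dx_{(b)} ∧ dx_{(c)} with (a < b < c) sorted:
  d(-3*x - 2*y) includes (∂/∂y)(-3*x - 2*y) dy = (-2) dy, which multiplied by dx ∧ dz gives (2) dx ∧ dy ∧ dz
Collecting like 3-forms: d(omega) = (2) dx ∧ dy ∧ dz.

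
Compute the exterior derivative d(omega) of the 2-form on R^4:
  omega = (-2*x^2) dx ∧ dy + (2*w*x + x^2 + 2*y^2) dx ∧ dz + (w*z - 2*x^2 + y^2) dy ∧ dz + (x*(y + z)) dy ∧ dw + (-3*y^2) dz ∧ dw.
d(omega) = (-4*x - 4*y) dx ∧ dy ∧ dz + (2*x) dx ∧ dz ∧ dw + (-x - 6*y + z) dy ∧ dz ∧ dw + (y + z) dx ∧ dy ∧ dw

For a 2-form omega = sum_{i<j} g_{ij} dx_i ∧ dx_j, the exterior derivative is
  d(omega) = sum_{i<j} d(g_{ij}) ∧ dx_i ∧ dx_j = sum_{i<j, k} (∂g_{ij}/∂x_k) dx_k ∧ dx_i ∧ dx_j.
Expand each term, using dx_k ∧ dx_i ∧ dx_j = sgn(permutation) dx_{(a)} ∧ dx_{(b)} ∧ dx_{(c)} with (a < b < c) sorted:
  d(2*w*x + x^2 + 2*y^2) includes (∂/∂y)(2*w*x + x^2 + 2*y^2) dy = (4*y) dy, which multiplied by dx ∧ dz gives (-4*y) dx ∧ dy ∧ dz
  d(2*w*x + x^2 + 2*y^2) includes (∂/∂w)(2*w*x + x^2 + 2*y^2) dw = (2*x) dw, which multiplied by dx ∧ dz gives (2*x) dx ∧ dz ∧ dw
  d(w*z - 2*x^2 + y^2) includes (∂/∂x)(w*z - 2*x^2 + y^2) dx = (-4*x) dx, which multiplied by dy ∧ dz gives (-4*x) dx ∧ dy ∧ dz
  d(w*z - 2*x^2 + y^2) includes (∂/∂w)(w*z - 2*x^2 + y^2) dw = (z) dw, which multiplied by dy ∧ dz gives (z) dy ∧ dz ∧ dw
  d(x*(y + z)) includes (∂/∂x)(x*(y + z)) dx = (y + z) dx, which multiplied by dy ∧ dw gives (y + z) dx ∧ dy ∧ dw
  d(x*(y + z)) includes (∂/∂z)(x*(y + z)) dz = (x) dz, which multiplied by dy ∧ dw gives (-x) dy ∧ dz ∧ dw
  d(-3*y^2) includes (∂/∂y)(-3*y^2) dy = (-6*y) dy, which multiplied by dz ∧ dw gives (-6*y) dy ∧ dz ∧ dw
Collecting like 3-forms: d(omega) = (-4*x - 4*y) dx ∧ dy ∧ dz + (2*x) dx ∧ dz ∧ dw + (-x - 6*y + z) dy ∧ dz ∧ dw + (y + z) dx ∧ dy ∧ dw.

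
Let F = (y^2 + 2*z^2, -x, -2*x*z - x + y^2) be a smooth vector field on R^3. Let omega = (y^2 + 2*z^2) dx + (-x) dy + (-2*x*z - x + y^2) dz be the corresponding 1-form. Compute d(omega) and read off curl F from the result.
d(omega) = (2*y) dy ∧ dz + (6*z + 1) dz ∧ dx + (-2*y - 1) dx ∧ dy; curl F = (2*y, 6*z + 1, -2*y - 1)

d omega = sum_{i<j} (∂f_j/∂x_i - ∂f_i/∂x_j) dx_i ∧ dx_j. Under the identification (dy ∧ dz, dz ∧ dx, dx ∧ dy) ↔ (e_x, e_y, e_z), the coefficients are exactly the components of curl F. Compute:
  ∂R/∂y - ∂Q/∂z = (2*y) - (0) = 2*y
  ∂P/∂z - ∂R/∂x = (4*z) - (-2*z - 1) = 6*z + 1
  ∂Q/∂x - ∂P/∂y = (-1) - (2*y) = -2*y - 1.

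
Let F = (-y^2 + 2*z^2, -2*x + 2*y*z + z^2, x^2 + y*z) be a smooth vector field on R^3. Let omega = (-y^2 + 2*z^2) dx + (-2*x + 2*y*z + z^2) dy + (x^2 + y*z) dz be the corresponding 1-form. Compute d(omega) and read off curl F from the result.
d(omega) = (-2*y - z) dy ∧ dz + (-2*x + 4*z) dz ∧ dx + (2*y - 2) dx ∧ dy; curl F = (-2*y - z, -2*x + 4*z, 2*y - 2)

d omega = sum_{i<j} (∂f_j/∂x_i - ∂f_i/∂x_j) dx_i ∧ dx_j. Under the identification (dy ∧ dz, dz ∧ dx, dx ∧ dy) ↔ (e_x, e_y, e_z), the coefficients are exactly the components of curl F. Compute:
  ∂R/∂y - ∂Q/∂z = (z) - (2*y + 2*z) = -2*y - z
  ∂P/∂z - ∂R/∂x = (4*z) - (2*x) = -2*x + 4*z
  ∂Q/∂x - ∂P/∂y = (-2) - (-2*y) = 2*y - 2.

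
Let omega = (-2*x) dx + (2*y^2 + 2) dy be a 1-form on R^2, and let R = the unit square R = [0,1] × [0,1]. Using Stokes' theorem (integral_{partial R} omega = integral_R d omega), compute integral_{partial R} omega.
integral_(partial R) omega = 0

Stokes: integral_partial_R omega = integral_R d omega with d omega = (∂Q/∂x - ∂P/∂y) dx ∧ dy.
  ∂Q/∂x = 0
  ∂P/∂y = 0
  integrand = ∂Q/∂x - ∂P/∂y = 0.
Integrating over R: integral_0^1 integral_0^1 (0) dx dy = 0.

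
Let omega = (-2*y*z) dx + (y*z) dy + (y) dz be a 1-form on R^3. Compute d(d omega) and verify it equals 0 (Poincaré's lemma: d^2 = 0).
d(d omega) = 0

Step 1: d omega = sum_{i<j} (∂f_j/∂x_i - ∂f_i/∂x_j) dx_i ∧ dx_j:
  coeff of dx ∧ dy: 2*z
  coeff of dx ∧ dz: 2*y
  coeff of dy ∧ dz: 1 - y
Step 2: Apply d again to each 2-form coefficient. The only possible 3-form in R^3 is dx ∧ dy ∧ dz, with coefficient
  ∂(coeff of dy∧dz)/∂x - ∂(coeff of dx∧dz)/∂y + ∂(coeff of dx∧dy)/∂z
  = ∂/∂x (1 - y) - ∂/∂y (2*y) + ∂/∂z (2*z).
Each of these terms simplifies to sums of mixed partials that cancel in pairs. The result is 0 (by equality of mixed partials for smooth functions — Schwarz / Clairaut).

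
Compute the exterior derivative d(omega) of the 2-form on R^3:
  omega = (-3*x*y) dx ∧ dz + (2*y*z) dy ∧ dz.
d(omega) = (3*x) dx ∧ dy ∧ dz

For a 2-form omega = sum_{i<j} g_{ij} dx_i ∧ dx_j, the exterior derivative is
  d(omega) = sum_{i<j} d(g_{ij}) ∧ dx_i ∧ dx_j = sum_{i<j, k} (∂g_{ij}/∂x_k) dx_k ∧ dx_i ∧ dx_j.
Expand each term, using dx_k ∧ dx_i ∧ dx_j = sgn(permutation) dx_{(a)} ∧ dx_{(b)} ∧ dx_{(c)} with (a < b < c) sorted:
  d(-3*x*y) includes (∂/∂y)(-3*x*y) dy = (-3*x) dy, which multiplied by dx ∧ dz gives (3*x) dx ∧ dy ∧ dz
Collecting like 3-forms: d(omega) = (3*x) dx ∧ dy ∧ dz.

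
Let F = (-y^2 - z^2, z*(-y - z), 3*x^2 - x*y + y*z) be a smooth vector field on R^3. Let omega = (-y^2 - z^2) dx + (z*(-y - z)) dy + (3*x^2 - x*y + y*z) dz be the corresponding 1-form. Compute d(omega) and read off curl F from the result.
d(omega) = (-x + y + 3*z) dy ∧ dz + (-6*x + y - 2*z) dz ∧ dx + (2*y) dx ∧ dy; curl F = (-x + y + 3*z, -6*x + y - 2*z, 2*y)

d omega = sum_{i<j} (∂f_j/∂x_i - ∂f_i/∂x_j) dx_i ∧ dx_j. Under the identification (dy ∧ dz, dz ∧ dx, dx ∧ dy) ↔ (e_x, e_y, e_z), the coefficients are exactly the components of curl F. Compute:
  ∂R/∂y - ∂Q/∂z = (-x + z) - (-y - 2*z) = -x + y + 3*z
  ∂P/∂z - ∂R/∂x = (-2*z) - (6*x - y) = -6*x + y - 2*z
  ∂Q/∂x - ∂P/∂y = (0) - (-2*y) = 2*y.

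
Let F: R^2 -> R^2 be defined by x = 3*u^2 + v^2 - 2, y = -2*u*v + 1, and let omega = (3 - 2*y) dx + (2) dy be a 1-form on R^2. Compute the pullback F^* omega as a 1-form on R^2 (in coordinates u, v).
F^* omega = (24*u^2*v + 6*u - 4*v) du + (8*u*v^2 - 4*u + 2*v) dv

Using F^*(f dg) = (f ∘ F) d(g ∘ F), substitute each coordinate x_i by F_i(u, v) in f_i, and replace dx_i by d F_i = (∂F_i/∂u) du + (∂F_i/∂v) dv.
  For the x component: f_1(F) = 4*u*v + 1; d F_1 = (6*u) du + (2*v) dv
  For the y component: f_2(F) = 2; d F_2 = (-2*v) du + (-2*u) dv
Combining and collecting du, dv coefficients:
  coeff of du: 24*u^2*v + 6*u - 4*v
  coeff of dv: 8*u*v^2 - 4*u + 2*v
F^* omega = (24*u^2*v + 6*u - 4*v) du + (8*u*v^2 - 4*u + 2*v) dv.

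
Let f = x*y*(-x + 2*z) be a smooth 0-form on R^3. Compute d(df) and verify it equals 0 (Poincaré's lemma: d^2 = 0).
d(df) = 0

Step 1: df = sum_i (∂f/∂x_i) dx_i = (2*y*(-x + z)) dx + (x*(-x + 2*z)) dy + (2*x*y) dz.
Step 2: Apply d again. Using the 1-form formula, the coefficient of dx ∧ dy in d(df) is ∂^2 f/∂x ∂y - ∂^2 f/∂y ∂x = (-2*x + 2*z) - (-2*x + 2*z) = 0 (equality of mixed partials for smooth f).
Similarly for dx ∧ dz and dy ∧ dz — all coefficients vanish. So d(df) = 0.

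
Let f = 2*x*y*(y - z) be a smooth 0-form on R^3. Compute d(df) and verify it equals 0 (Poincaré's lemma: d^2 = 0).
d(df) = 0

Step 1: df = sum_i (∂f/∂x_i) dx_i = (2*y*(y - z)) dx + (2*x*(2*y - z)) dy + (-2*x*y) dz.
Step 2: Apply d again. Using the 1-form formula, the coefficient of dx ∧ dy in d(df) is ∂^2 f/∂x ∂y - ∂^2 f/∂y ∂x = (4*y - 2*z) - (4*y - 2*z) = 0 (equality of mixed partials for smooth f).
Similarly for dx ∧ dz and dy ∧ dz — all coefficients vanish. So d(df) = 0.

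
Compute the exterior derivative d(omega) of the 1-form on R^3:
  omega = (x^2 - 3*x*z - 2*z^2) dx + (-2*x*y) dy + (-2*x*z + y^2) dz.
d(omega) = (-2*y) dx ∧ dy + (3*x + 2*z) dx ∧ dz + (2*y) dy ∧ dz

For a 1-form omega = sum_i f_i dx_i, the exterior derivative is
  d(omega) = sum_{i < j} (∂f_j/∂x_i - ∂f_i/∂x_j) dx_i ∧ dx_j.
  coefficient of dx ∧ dy: ∂f_2/∂x - ∂f_1/∂y = ∂(-2*x*y)/∂x - ∂(x^2 - 3*x*z - 2*z^2)/∂y = -2*y
  coefficient of dx ∧ dz: ∂f_3/∂x - ∂f_1/∂z = ∂(-2*x*z + y^2)/∂x - ∂(x^2 - 3*x*z - 2*z^2)/∂z = 3*x + 2*z
  coefficient of dy ∧ dz: ∂f_3/∂y - ∂f_2/∂z = ∂(-2*x*z + y^2)/∂y - ∂(-2*x*y)/∂z = 2*y
Assembling: d(omega) = (-2*y) dx ∧ dy + (3*x + 2*z) dx ∧ dz + (2*y) dy ∧ dz.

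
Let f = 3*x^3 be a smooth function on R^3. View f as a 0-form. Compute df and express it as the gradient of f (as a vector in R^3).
df = (9*x^2) dx + (0) dy + (0) dz; grad f = (9*x^2, 0, 0)

For a 0-form f, d f = (∂f/∂x) dx + (∂f/∂y) dy + (∂f/∂z) dz. The components of the vector representation are exactly the entries of grad f in Cartesian coordinates:
  ∂f/∂x = 9*x^2
  ∂f/∂y = 0
  ∂f/∂z = 0.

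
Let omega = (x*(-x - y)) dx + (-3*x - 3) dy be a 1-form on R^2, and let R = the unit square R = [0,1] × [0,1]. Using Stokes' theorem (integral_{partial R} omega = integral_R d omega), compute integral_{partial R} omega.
integral_(partial R) omega = -5/2

Stokes: integral_partial_R omega = integral_R d omega with d omega = (∂Q/∂x - ∂P/∂y) dx ∧ dy.
  ∂Q/∂x = -3
  ∂P/∂y = -x
  integrand = ∂Q/∂x - ∂P/∂y = x - 3.
Integrating over R: integral_0^1 integral_0^1 (x - 3) dx dy = -5/2.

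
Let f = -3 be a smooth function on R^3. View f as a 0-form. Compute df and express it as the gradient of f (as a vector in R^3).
df = (0) dx + (0) dy + (0) dz; grad f = (0, 0, 0)

For a 0-form f, d f = (∂f/∂x) dx + (∂f/∂y) dy + (∂f/∂z) dz. The components of the vector representation are exactly the entries of grad f in Cartesian coordinates:
  ∂f/∂x = 0
  ∂f/∂y = 0
  ∂f/∂z = 0.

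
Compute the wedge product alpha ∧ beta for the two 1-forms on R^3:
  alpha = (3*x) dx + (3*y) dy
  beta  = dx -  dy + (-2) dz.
alpha ∧ beta = (-3*x - 3*y) dx ∧ dy + (-6*x) dx ∧ dz + (-6*y) dy ∧ dz

Distribute the wedge, using dx_i ∧ dx_j = -dx_j ∧ dx_i and dx_i ∧ dx_i = 0. For each pair (i, j) with i < j, the coefficient of dx_i ∧ dx_j in alpha ∧ beta is (alpha_i * beta_j - alpha_j * beta_i). Collecting: alpha ∧ beta = (-3*x - 3*y) dx ∧ dy + (-6*x) dx ∧ dz + (-6*y) dy ∧ dz.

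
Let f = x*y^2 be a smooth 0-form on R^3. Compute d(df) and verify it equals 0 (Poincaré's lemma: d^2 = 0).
d(df) = 0

Step 1: df = sum_i (∂f/∂x_i) dx_i = (y^2) dx + (2*x*y) dy + (0) dz.
Step 2: Apply d again. Using the 1-form formula, the coefficient of dx ∧ dy in d(df) is ∂^2 f/∂x ∂y - ∂^2 f/∂y ∂x = (2*y) - (2*y) = 0 (equality of mixed partials for smooth f).
Similarly for dx ∧ dz and dy ∧ dz — all coefficients vanish. So d(df) = 0.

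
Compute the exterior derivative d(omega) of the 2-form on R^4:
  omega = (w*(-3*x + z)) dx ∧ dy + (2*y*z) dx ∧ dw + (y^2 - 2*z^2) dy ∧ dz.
d(omega) = (w) dx ∧ dy ∧ dz + (-3*x - z) dx ∧ dy ∧ dw + (-2*y) dx ∧ dz ∧ dw

For a 2-form omega = sum_{i<j} g_{ij} dx_i ∧ dx_j, the exterior derivative is
  d(omega) = sum_{i<j} d(g_{ij}) ∧ dx_i ∧ dx_j = sum_{i<j, k} (∂g_{ij}/∂x_k) dx_k ∧ dx_i ∧ dx_j.
Expand each term, using dx_k ∧ dx_i ∧ dx_j = sgn(permutation) dx_{(a)} ∧ dx_{(b)} ∧ dx_{(c)} with (a < b < c) sorted:
  d(w*(-3*x + z)) includes (∂/∂z)(w*(-3*x + z)) dz = (w) dz, which multiplied by dx ∧ dy gives (w) dx ∧ dy ∧ dz
  d(w*(-3*x + z)) includes (∂/∂w)(w*(-3*x + z)) dw = (-3*x + z) dw, which multiplied by dx ∧ dy gives (-3*x + z) dx ∧ dy ∧ dw
  d(2*y*z) includes (∂/∂y)(2*y*z) dy = (2*z) dy, which multiplied by dx ∧ dw gives (-2*z) dx ∧ dy ∧ dw
  d(2*y*z) includes (∂/∂z)(2*y*z) dz = (2*y) dz, which multiplied by dx ∧ dw gives (-2*y) dx ∧ dz ∧ dw
Collecting like 3-forms: d(omega) = (w) dx ∧ dy ∧ dz + (-3*x - z) dx ∧ dy ∧ dw + (-2*y) dx ∧ dz ∧ dw.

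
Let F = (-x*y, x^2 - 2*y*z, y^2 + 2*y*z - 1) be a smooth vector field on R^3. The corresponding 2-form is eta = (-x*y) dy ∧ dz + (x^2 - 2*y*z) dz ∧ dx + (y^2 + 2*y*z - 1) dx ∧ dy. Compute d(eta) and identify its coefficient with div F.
d(eta) = (y - 2*z) dx ∧ dy ∧ dz; div F = y - 2*z

For a 2-form in R^3 of the form above, applying d gives a 3-form with coefficient ∂P/∂x + ∂Q/∂y + ∂R/∂z:
  ∂P/∂x = -y
  ∂Q/∂y = -2*z
  ∂R/∂z = 2*y
Sum = y - 2*z, which is exactly div F.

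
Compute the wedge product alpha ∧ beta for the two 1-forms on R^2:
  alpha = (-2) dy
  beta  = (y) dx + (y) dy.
alpha ∧ beta = (2*y) dx ∧ dy

Distribute the wedge, using dx_i ∧ dx_j = -dx_j ∧ dx_i and dx_i ∧ dx_i = 0. For each pair (i, j) with i < j, the coefficient of dx_i ∧ dx_j in alpha ∧ beta is (alpha_i * beta_j - alpha_j * beta_i). Collecting: alpha ∧ beta = (2*y) dx ∧ dy.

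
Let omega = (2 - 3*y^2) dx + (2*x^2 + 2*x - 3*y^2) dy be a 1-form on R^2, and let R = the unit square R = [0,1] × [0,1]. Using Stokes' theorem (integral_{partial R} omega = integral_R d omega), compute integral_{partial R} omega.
integral_(partial R) omega = 7

Stokes: integral_partial_R omega = integral_R d omega with d omega = (∂Q/∂x - ∂P/∂y) dx ∧ dy.
  ∂Q/∂x = 4*x + 2
  ∂P/∂y = -6*y
  integrand = ∂Q/∂x - ∂P/∂y = 4*x + 6*y + 2.
Integrating over R: integral_0^1 integral_0^1 (4*x + 6*y + 2) dx dy = 7.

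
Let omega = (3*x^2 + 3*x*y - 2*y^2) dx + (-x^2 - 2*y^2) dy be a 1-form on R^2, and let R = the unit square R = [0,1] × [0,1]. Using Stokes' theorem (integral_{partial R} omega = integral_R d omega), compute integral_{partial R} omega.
integral_(partial R) omega = -1/2

Stokes: integral_partial_R omega = integral_R d omega with d omega = (∂Q/∂x - ∂P/∂y) dx ∧ dy.
  ∂Q/∂x = -2*x
  ∂P/∂y = 3*x - 4*y
  integrand = ∂Q/∂x - ∂P/∂y = -5*x + 4*y.
Integrating over R: integral_0^1 integral_0^1 (-5*x + 4*y) dx dy = -1/2.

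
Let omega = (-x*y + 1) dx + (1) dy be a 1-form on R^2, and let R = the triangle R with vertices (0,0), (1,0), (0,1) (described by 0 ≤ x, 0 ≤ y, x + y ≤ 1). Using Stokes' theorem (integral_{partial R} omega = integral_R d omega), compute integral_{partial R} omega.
integral_(partial R) omega = 1/6

Stokes: integral_partial_R omega = integral_R d omega with d omega = (∂Q/∂x - ∂P/∂y) dx ∧ dy.
  ∂Q/∂x = 0
  ∂P/∂y = -x
  integrand = ∂Q/∂x - ∂P/∂y = x.
Integrating over R: integral_0^1 integral_0^{1-x} (x) dy dx = 1/6.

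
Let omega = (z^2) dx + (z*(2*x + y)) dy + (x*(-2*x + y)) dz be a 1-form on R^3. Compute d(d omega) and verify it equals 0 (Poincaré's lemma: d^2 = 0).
d(d omega) = 0

Step 1: d omega = sum_{i<j} (∂f_j/∂x_i - ∂f_i/∂x_j) dx_i ∧ dx_j:
  coeff of dx ∧ dy: 2*z
  coeff of dx ∧ dz: -4*x + y - 2*z
  coeff of dy ∧ dz: -x - y
Step 2: Apply d again to each 2-form coefficient. The only possible 3-form in R^3 is dx ∧ dy ∧ dz, with coefficient
  ∂(coeff of dy∧dz)/∂x - ∂(coeff of dx∧dz)/∂y + ∂(coeff of dx∧dy)/∂z
  = ∂/∂x (-x - y) - ∂/∂y (-4*x + y - 2*z) + ∂/∂z (2*z).
Each of these terms simplifies to sums of mixed partials that cancel in pairs. The result is 0 (by equality of mixed partials for smooth functions — Schwarz / Clairaut).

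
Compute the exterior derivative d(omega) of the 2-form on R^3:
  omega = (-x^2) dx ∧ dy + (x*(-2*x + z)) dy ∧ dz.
d(omega) = (-4*x + z) dx ∧ dy ∧ dz

For a 2-form omega = sum_{i<j} g_{ij} dx_i ∧ dx_j, the exterior derivative is
  d(omega) = sum_{i<j} d(g_{ij}) ∧ dx_i ∧ dx_j = sum_{i<j, k} (∂g_{ij}/∂x_k) dx_k ∧ dx_i ∧ dx_j.
Expand each term, using dx_k ∧ dx_i ∧ dx_j = sgn(permutation) dx_{(a)} ∧ dx_{(b)} ∧ dx_{(c)} with (a < b < c) sorted:
  d(x*(-2*x + z)) includes (∂/∂x)(x*(-2*x + z)) dx = (-4*x + z) dx, which multiplied by dy ∧ dz gives (-4*x + z) dx ∧ dy ∧ dz
Collecting like 3-forms: d(omega) = (-4*x + z) dx ∧ dy ∧ dz.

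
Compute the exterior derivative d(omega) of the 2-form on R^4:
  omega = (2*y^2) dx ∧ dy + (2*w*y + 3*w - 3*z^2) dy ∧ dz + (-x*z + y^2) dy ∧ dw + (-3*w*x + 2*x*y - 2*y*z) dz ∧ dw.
d(omega) = (3*x + 2*y - 2*z + 3) dy ∧ dz ∧ dw + (-z) dx ∧ dy ∧ dw + (-3*w + 2*y) dx ∧ dz ∧ dw

For a 2-form omega = sum_{i<j} g_{ij} dx_i ∧ dx_j, the exterior derivative is
  d(omega) = sum_{i<j} d(g_{ij}) ∧ dx_i ∧ dx_j = sum_{i<j, k} (∂g_{ij}/∂x_k) dx_k ∧ dx_i ∧ dx_j.
Expand each term, using dx_k ∧ dx_i ∧ dx_j = sgn(permutation) dx_{(a)} ∧ dx_{(b)} ∧ dx_{(c)} with (a < b < c) sorted:
  d(2*w*y + 3*w - 3*z^2) includes (∂/∂w)(2*w*y + 3*w - 3*z^2) dw = (2*y + 3) dw, which multiplied by dy ∧ dz gives (2*y + 3) dy ∧ dz ∧ dw
  d(-x*z + y^2) includes (∂/∂x)(-x*z + y^2) dx = (-z) dx, which multiplied by dy ∧ dw gives (-z) dx ∧ dy ∧ dw
  d(-x*z + y^2) includes (∂/∂z)(-x*z + y^2) dz = (-x) dz, which multiplied by dy ∧ dw gives (x) dy ∧ dz ∧ dw
  d(-3*w*x + 2*x*y - 2*y*z) includes (∂/∂x)(-3*w*x + 2*x*y - 2*y*z) dx = (-3*w + 2*y) dx, which multiplied by dz ∧ dw gives (-3*w + 2*y) dx ∧ dz ∧ dw
  d(-3*w*x + 2*x*y - 2*y*z) includes (∂/∂y)(-3*w*x + 2*x*y - 2*y*z) dy = (2*x - 2*z) dy, which multiplied by dz ∧ dw gives (2*x - 2*z) dy ∧ dz ∧ dw
Collecting like 3-forms: d(omega) = (3*x + 2*y - 2*z + 3) dy ∧ dz ∧ dw + (-z) dx ∧ dy ∧ dw + (-3*w + 2*y) dx ∧ dz ∧ dw.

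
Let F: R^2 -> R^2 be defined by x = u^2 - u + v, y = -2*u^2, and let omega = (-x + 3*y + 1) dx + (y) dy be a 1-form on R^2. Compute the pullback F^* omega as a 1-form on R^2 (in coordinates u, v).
F^* omega = (-6*u^3 + 9*u^2 - 2*u*v + u + v - 1) du + (-7*u^2 + u - v + 1) dv

Using F^*(f dg) = (f ∘ F) d(g ∘ F), substitute each coordinate x_i by F_i(u, v) in f_i, and replace dx_i by d F_i = (∂F_i/∂u) du + (∂F_i/∂v) dv.
  For the x component: f_1(F) = -7*u^2 + u - v + 1; d F_1 = (2*u - 1) du + (1) dv
  For the y component: f_2(F) = -2*u^2; d F_2 = (-4*u) du + (0) dv
Combining and collecting du, dv coefficients:
  coeff of du: -6*u^3 + 9*u^2 - 2*u*v + u + v - 1
  coeff of dv: -7*u^2 + u - v + 1
F^* omega = (-6*u^3 + 9*u^2 - 2*u*v + u + v - 1) du + (-7*u^2 + u - v + 1) dv.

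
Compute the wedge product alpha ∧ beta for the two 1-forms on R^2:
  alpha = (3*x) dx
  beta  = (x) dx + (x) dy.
alpha ∧ beta = (3*x^2) dx ∧ dy

Distribute the wedge, using dx_i ∧ dx_j = -dx_j ∧ dx_i and dx_i ∧ dx_i = 0. For each pair (i, j) with i < j, the coefficient of dx_i ∧ dx_j in alpha ∧ beta is (alpha_i * beta_j - alpha_j * beta_i). Collecting: alpha ∧ beta = (3*x^2) dx ∧ dy.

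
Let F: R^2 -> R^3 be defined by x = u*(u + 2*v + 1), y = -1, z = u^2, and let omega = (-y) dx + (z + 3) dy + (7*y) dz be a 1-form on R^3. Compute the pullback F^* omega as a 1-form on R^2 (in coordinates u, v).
F^* omega = (-12*u + 2*v + 1) du + (2*u) dv

Using F^*(f dg) = (f ∘ F) d(g ∘ F), substitute each coordinate x_i by F_i(u, v) in f_i, and replace dx_i by d F_i = (∂F_i/∂u) du + (∂F_i/∂v) dv.
  For the x component: f_1(F) = 1; d F_1 = (2*u + 2*v + 1) du + (2*u) dv
  For the y component: f_2(F) = u^2 + 3; d F_2 = (0) du + (0) dv
  For the z component: f_3(F) = -7; d F_3 = (2*u) du + (0) dv
Combining and collecting du, dv coefficients:
  coeff of du: -12*u + 2*v + 1
  coeff of dv: 2*u
F^* omega = (-12*u + 2*v + 1) du + (2*u) dv.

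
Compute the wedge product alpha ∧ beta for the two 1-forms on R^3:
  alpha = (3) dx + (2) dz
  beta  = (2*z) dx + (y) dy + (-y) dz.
alpha ∧ beta = (3*y) dx ∧ dy + (-3*y - 4*z) dx ∧ dz + (-2*y) dy ∧ dz

Distribute the wedge, using dx_i ∧ dx_j = -dx_j ∧ dx_i and dx_i ∧ dx_i = 0. For each pair (i, j) with i < j, the coefficient of dx_i ∧ dx_j in alpha ∧ beta is (alpha_i * beta_j - alpha_j * beta_i). Collecting: alpha ∧ beta = (3*y) dx ∧ dy + (-3*y - 4*z) dx ∧ dz + (-2*y) dy ∧ dz.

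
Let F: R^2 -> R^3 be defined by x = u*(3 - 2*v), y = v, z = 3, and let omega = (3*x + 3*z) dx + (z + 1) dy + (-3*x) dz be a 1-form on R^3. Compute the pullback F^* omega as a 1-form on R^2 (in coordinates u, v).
F^* omega = (12*u*v^2 - 36*u*v + 27*u - 18*v + 27) du + (12*u^2*v - 18*u^2 - 18*u + 4) dv

Using F^*(f dg) = (f ∘ F) d(g ∘ F), substitute each coordinate x_i by F_i(u, v) in f_i, and replace dx_i by d F_i = (∂F_i/∂u) du + (∂F_i/∂v) dv.
  For the x component: f_1(F) = -6*u*v + 9*u + 9; d F_1 = (3 - 2*v) du + (-2*u) dv
  For the y component: f_2(F) = 4; d F_2 = (0) du + (1) dv
  For the z component: f_3(F) = 3*u*(2*v - 3); d F_3 = (0) du + (0) dv
Combining and collecting du, dv coefficients:
  coeff of du: 12*u*v^2 - 36*u*v + 27*u - 18*v + 27
  coeff of dv: 12*u^2*v - 18*u^2 - 18*u + 4
F^* omega = (12*u*v^2 - 36*u*v + 27*u - 18*v + 27) du + (12*u^2*v - 18*u^2 - 18*u + 4) dv.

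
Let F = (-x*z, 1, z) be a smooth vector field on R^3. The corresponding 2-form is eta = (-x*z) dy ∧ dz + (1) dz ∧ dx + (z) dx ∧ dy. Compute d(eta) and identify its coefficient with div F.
d(eta) = (1 - z) dx ∧ dy ∧ dz; div F = 1 - z

For a 2-form in R^3 of the form above, applying d gives a 3-form with coefficient ∂P/∂x + ∂Q/∂y + ∂R/∂z:
  ∂P/∂x = -z
  ∂Q/∂y = 0
  ∂R/∂z = 1
Sum = 1 - z, which is exactly div F.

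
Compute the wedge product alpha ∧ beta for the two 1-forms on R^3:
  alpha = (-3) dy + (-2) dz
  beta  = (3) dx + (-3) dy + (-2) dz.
alpha ∧ beta = (9) dx ∧ dy + (6) dx ∧ dz

Distribute the wedge, using dx_i ∧ dx_j = -dx_j ∧ dx_i and dx_i ∧ dx_i = 0. For each pair (i, j) with i < j, the coefficient of dx_i ∧ dx_j in alpha ∧ beta is (alpha_i * beta_j - alpha_j * beta_i). Collecting: alpha ∧ beta = (9) dx ∧ dy + (6) dx ∧ dz.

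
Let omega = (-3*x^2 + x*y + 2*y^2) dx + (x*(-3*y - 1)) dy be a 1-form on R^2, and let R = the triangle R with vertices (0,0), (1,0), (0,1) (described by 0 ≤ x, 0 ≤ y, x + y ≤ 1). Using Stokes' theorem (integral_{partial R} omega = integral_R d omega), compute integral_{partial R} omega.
integral_(partial R) omega = -11/6

Stokes: integral_partial_R omega = integral_R d omega with d omega = (∂Q/∂x - ∂P/∂y) dx ∧ dy.
  ∂Q/∂x = -3*y - 1
  ∂P/∂y = x + 4*y
  integrand = ∂Q/∂x - ∂P/∂y = -x - 7*y - 1.
Integrating over R: integral_0^1 integral_0^{1-x} (-x - 7*y - 1) dy dx = -11/6.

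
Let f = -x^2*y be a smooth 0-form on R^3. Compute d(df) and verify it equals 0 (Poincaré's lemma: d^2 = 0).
d(df) = 0

Step 1: df = sum_i (∂f/∂x_i) dx_i = (-2*x*y) dx + (-x^2) dy + (0) dz.
Step 2: Apply d again. Using the 1-form formula, the coefficient of dx ∧ dy in d(df) is ∂^2 f/∂x ∂y - ∂^2 f/∂y ∂x = (-2*x) - (-2*x) = 0 (equality of mixed partials for smooth f).
Similarly for dx ∧ dz and dy ∧ dz — all coefficients vanish. So d(df) = 0.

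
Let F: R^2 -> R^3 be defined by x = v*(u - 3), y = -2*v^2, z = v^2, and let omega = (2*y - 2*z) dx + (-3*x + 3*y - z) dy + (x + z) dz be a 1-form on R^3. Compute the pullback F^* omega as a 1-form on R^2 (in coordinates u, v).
F^* omega = (-6*v^3) du + (v^2*(8*u + 30*v - 24)) dv

Using F^*(f dg) = (f ∘ F) d(g ∘ F), substitute each coordinate x_i by F_i(u, v) in f_i, and replace dx_i by d F_i = (∂F_i/∂u) du + (∂F_i/∂v) dv.
  For the x component: f_1(F) = -6*v^2; d F_1 = (v) du + (u - 3) dv
  For the y component: f_2(F) = v*(-3*u - 7*v + 9); d F_2 = (0) du + (-4*v) dv
  For the z component: f_3(F) = v*(u + v - 3); d F_3 = (0) du + (2*v) dv
Combining and collecting du, dv coefficients:
  coeff of du: -6*v^3
  coeff of dv: v^2*(8*u + 30*v - 24)
F^* omega = (-6*v^3) du + (v^2*(8*u + 30*v - 24)) dv.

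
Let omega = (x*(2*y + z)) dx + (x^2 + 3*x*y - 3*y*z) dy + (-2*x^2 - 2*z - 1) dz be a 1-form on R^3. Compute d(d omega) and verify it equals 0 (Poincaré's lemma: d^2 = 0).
d(d omega) = 0

Step 1: d omega = sum_{i<j} (∂f_j/∂x_i - ∂f_i/∂x_j) dx_i ∧ dx_j:
  coeff of dx ∧ dy: 3*y
  coeff of dx ∧ dz: -5*x
  coeff of dy ∧ dz: 3*y
Step 2: Apply d again to each 2-form coefficient. The only possible 3-form in R^3 is dx ∧ dy ∧ dz, with coefficient
  ∂(coeff of dy∧dz)/∂x - ∂(coeff of dx∧dz)/∂y + ∂(coeff of dx∧dy)/∂z
  = ∂/∂x (3*y) - ∂/∂y (-5*x) + ∂/∂z (3*y).
Each of these terms simplifies to sums of mixed partials that cancel in pairs. The result is 0 (by equality of mixed partials for smooth functions — Schwarz / Clairaut).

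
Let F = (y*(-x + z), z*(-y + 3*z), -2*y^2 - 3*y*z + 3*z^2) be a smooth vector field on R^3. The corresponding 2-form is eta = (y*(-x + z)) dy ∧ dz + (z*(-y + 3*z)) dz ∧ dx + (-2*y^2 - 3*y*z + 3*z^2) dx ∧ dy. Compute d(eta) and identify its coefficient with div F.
d(eta) = (-4*y + 5*z) dx ∧ dy ∧ dz; div F = -4*y + 5*z

For a 2-form in R^3 of the form above, applying d gives a 3-form with coefficient ∂P/∂x + ∂Q/∂y + ∂R/∂z:
  ∂P/∂x = -y
  ∂Q/∂y = -z
  ∂R/∂z = -3*y + 6*z
Sum = -4*y + 5*z, which is exactly div F.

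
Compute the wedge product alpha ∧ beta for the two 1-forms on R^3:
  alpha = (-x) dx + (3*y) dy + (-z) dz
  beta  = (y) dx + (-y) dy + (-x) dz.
alpha ∧ beta = (y*(x - 3*y)) dx ∧ dy + (x^2 + y*z) dx ∧ dz + (-y*(3*x + z)) dy ∧ dz

Distribute the wedge, using dx_i ∧ dx_j = -dx_j ∧ dx_i and dx_i ∧ dx_i = 0. For each pair (i, j) with i < j, the coefficient of dx_i ∧ dx_j in alpha ∧ beta is (alpha_i * beta_j - alpha_j * beta_i). Collecting: alpha ∧ beta = (y*(x - 3*y)) dx ∧ dy + (x^2 + y*z) dx ∧ dz + (-y*(3*x + z)) dy ∧ dz.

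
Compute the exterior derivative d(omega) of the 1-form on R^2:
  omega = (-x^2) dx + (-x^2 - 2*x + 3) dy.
d(omega) = (-2*x - 2) dx ∧ dy

For a 1-form omega = sum_i f_i dx_i, the exterior derivative is
  d(omega) = sum_{i < j} (∂f_j/∂x_i - ∂f_i/∂x_j) dx_i ∧ dx_j.
  coefficient of dx ∧ dy: ∂f_2/∂x - ∂f_1/∂y = ∂(-x^2 - 2*x + 3)/∂x - ∂(-x^2)/∂y = -2*x - 2
Assembling: d(omega) = (-2*x - 2) dx ∧ dy.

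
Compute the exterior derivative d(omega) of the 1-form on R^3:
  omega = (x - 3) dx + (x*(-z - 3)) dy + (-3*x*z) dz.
d(omega) = (-z - 3) dx ∧ dy + (-3*z) dx ∧ dz + (x) dy ∧ dz

For a 1-form omega = sum_i f_i dx_i, the exterior derivative is
  d(omega) = sum_{i < j} (∂f_j/∂x_i - ∂f_i/∂x_j) dx_i ∧ dx_j.
  coefficient of dx ∧ dy: ∂f_2/∂x - ∂f_1/∂y = ∂(x*(-z - 3))/∂x - ∂(x - 3)/∂y = -z - 3
  coefficient of dx ∧ dz: ∂f_3/∂x - ∂f_1/∂z = ∂(-3*x*z)/∂x - ∂(x - 3)/∂z = -3*z
  coefficient of dy ∧ dz: ∂f_3/∂y - ∂f_2/∂z = ∂(-3*x*z)/∂y - ∂(x*(-z - 3))/∂z = x
Assembling: d(omega) = (-z - 3) dx ∧ dy + (-3*z) dx ∧ dz + (x) dy ∧ dz.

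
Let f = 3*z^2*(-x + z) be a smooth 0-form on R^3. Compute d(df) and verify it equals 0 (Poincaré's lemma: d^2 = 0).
d(df) = 0

Step 1: df = sum_i (∂f/∂x_i) dx_i = (-3*z^2) dx + (0) dy + (3*z*(-2*x + 3*z)) dz.
Step 2: Apply d again. Using the 1-form formula, the coefficient of dx ∧ dy in d(df) is ∂^2 f/∂x ∂y - ∂^2 f/∂y ∂x = (0) - (0) = 0 (equality of mixed partials for smooth f).
Similarly for dx ∧ dz and dy ∧ dz — all coefficients vanish. So d(df) = 0.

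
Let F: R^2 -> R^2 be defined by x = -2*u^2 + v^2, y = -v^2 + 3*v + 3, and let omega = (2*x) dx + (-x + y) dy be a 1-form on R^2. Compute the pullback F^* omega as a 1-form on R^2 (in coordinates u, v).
F^* omega = (8*u*(2*u^2 - v^2)) du + (-12*u^2*v + 6*u^2 + 8*v^3 - 12*v^2 + 3*v + 9) dv

Using F^*(f dg) = (f ∘ F) d(g ∘ F), substitute each coordinate x_i by F_i(u, v) in f_i, and replace dx_i by d F_i = (∂F_i/∂u) du + (∂F_i/∂v) dv.
  For the x component: f_1(F) = -4*u^2 + 2*v^2; d F_1 = (-4*u) du + (2*v) dv
  For the y component: f_2(F) = 2*u^2 - 2*v^2 + 3*v + 3; d F_2 = (0) du + (3 - 2*v) dv
Combining and collecting du, dv coefficients:
  coeff of du: 8*u*(2*u^2 - v^2)
  coeff of dv: -12*u^2*v + 6*u^2 + 8*v^3 - 12*v^2 + 3*v + 9
F^* omega = (8*u*(2*u^2 - v^2)) du + (-12*u^2*v + 6*u^2 + 8*v^3 - 12*v^2 + 3*v + 9) dv.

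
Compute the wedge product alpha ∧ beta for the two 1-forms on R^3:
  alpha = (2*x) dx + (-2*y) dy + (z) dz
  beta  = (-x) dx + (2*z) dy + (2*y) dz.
alpha ∧ beta = (2*x*(-y + 2*z)) dx ∧ dy + (x*(4*y + z)) dx ∧ dz + (-4*y^2 - 2*z^2) dy ∧ dz

Distribute the wedge, using dx_i ∧ dx_j = -dx_j ∧ dx_i and dx_i ∧ dx_i = 0. For each pair (i, j) with i < j, the coefficient of dx_i ∧ dx_j in alpha ∧ beta is (alpha_i * beta_j - alpha_j * beta_i). Collecting: alpha ∧ beta = (2*x*(-y + 2*z)) dx ∧ dy + (x*(4*y + z)) dx ∧ dz + (-4*y^2 - 2*z^2) dy ∧ dz.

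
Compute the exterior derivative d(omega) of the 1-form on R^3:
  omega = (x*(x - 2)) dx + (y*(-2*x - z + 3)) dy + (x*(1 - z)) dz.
d(omega) = (-2*y) dx ∧ dy + (1 - z) dx ∧ dz + (y) dy ∧ dz

For a 1-form omega = sum_i f_i dx_i, the exterior derivative is
  d(omega) = sum_{i < j} (∂f_j/∂x_i - ∂f_i/∂x_j) dx_i ∧ dx_j.
  coefficient of dx ∧ dy: ∂f_2/∂x - ∂f_1/∂y = ∂(y*(-2*x - z + 3))/∂x - ∂(x*(x - 2))/∂y = -2*y
  coefficient of dx ∧ dz: ∂f_3/∂x - ∂f_1/∂z = ∂(x*(1 - z))/∂x - ∂(x*(x - 2))/∂z = 1 - z
  coefficient of dy ∧ dz: ∂f_3/∂y - ∂f_2/∂z = ∂(x*(1 - z))/∂y - ∂(y*(-2*x - z + 3))/∂z = y
Assembling: d(omega) = (-2*y) dx ∧ dy + (1 - z) dx ∧ dz + (y) dy ∧ dz.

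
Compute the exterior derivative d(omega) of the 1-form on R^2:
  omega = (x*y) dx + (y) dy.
d(omega) = (-x) dx ∧ dy

For a 1-form omega = sum_i f_i dx_i, the exterior derivative is
  d(omega) = sum_{i < j} (∂f_j/∂x_i - ∂f_i/∂x_j) dx_i ∧ dx_j.
  coefficient of dx ∧ dy: ∂f_2/∂x - ∂f_1/∂y = ∂(y)/∂x - ∂(x*y)/∂y = -x
Assembling: d(omega) = (-x) dx ∧ dy.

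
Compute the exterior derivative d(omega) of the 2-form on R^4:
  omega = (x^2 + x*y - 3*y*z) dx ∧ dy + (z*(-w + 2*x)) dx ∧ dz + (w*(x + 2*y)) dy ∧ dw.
d(omega) = (-3*y) dx ∧ dy ∧ dz + (-z) dx ∧ dz ∧ dw + (w) dx ∧ dy ∧ dw

For a 2-form omega = sum_{i<j} g_{ij} dx_i ∧ dx_j, the exterior derivative is
  d(omega) = sum_{i<j} d(g_{ij}) ∧ dx_i ∧ dx_j = sum_{i<j, k} (∂g_{ij}/∂x_k) dx_k ∧ dx_i ∧ dx_j.
Expand each term, using dx_k ∧ dx_i ∧ dx_j = sgn(permutation) dx_{(a)} ∧ dx_{(b)} ∧ dx_{(c)} with (a < b < c) sorted:
  d(x^2 + x*y - 3*y*z) includes (∂/∂z)(x^2 + x*y - 3*y*z) dz = (-3*y) dz, which multiplied by dx ∧ dy gives (-3*y) dx ∧ dy ∧ dz
  d(z*(-w + 2*x)) includes (∂/∂w)(z*(-w + 2*x)) dw = (-z) dw, which multiplied by dx ∧ dz gives (-z) dx ∧ dz ∧ dw
  d(w*(x + 2*y)) includes (∂/∂x)(w*(x + 2*y)) dx = (w) dx, which multiplied by dy ∧ dw gives (w) dx ∧ dy ∧ dw
Collecting like 3-forms: d(omega) = (-3*y) dx ∧ dy ∧ dz + (-z) dx ∧ dz ∧ dw + (w) dx ∧ dy ∧ dw.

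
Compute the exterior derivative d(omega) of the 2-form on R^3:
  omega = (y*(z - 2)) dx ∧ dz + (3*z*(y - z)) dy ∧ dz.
d(omega) = (2 - z) dx ∧ dy ∧ dz

For a 2-form omega = sum_{i<j} g_{ij} dx_i ∧ dx_j, the exterior derivative is
  d(omega) = sum_{i<j} d(g_{ij}) ∧ dx_i ∧ dx_j = sum_{i<j, k} (∂g_{ij}/∂x_k) dx_k ∧ dx_i ∧ dx_j.
Expand each term, using dx_k ∧ dx_i ∧ dx_j = sgn(permutation) dx_{(a)} ∧ dx_{(b)} ∧ dx_{(c)} with (a < b < c) sorted:
  d(y*(z - 2)) includes (∂/∂y)(y*(z - 2)) dy = (z - 2) dy, which multiplied by dx ∧ dz gives (2 - z) dx ∧ dy ∧ dz
Collecting like 3-forms: d(omega) = (2 - z) dx ∧ dy ∧ dz.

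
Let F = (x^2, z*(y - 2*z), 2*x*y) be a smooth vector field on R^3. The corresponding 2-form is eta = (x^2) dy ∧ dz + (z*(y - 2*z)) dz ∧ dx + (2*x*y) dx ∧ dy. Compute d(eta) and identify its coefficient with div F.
d(eta) = (2*x + z) dx ∧ dy ∧ dz; div F = 2*x + z

For a 2-form in R^3 of the form above, applying d gives a 3-form with coefficient ∂P/∂x + ∂Q/∂y + ∂R/∂z:
  ∂P/∂x = 2*x
  ∂Q/∂y = z
  ∂R/∂z = 0
Sum = 2*x + z, which is exactly div F.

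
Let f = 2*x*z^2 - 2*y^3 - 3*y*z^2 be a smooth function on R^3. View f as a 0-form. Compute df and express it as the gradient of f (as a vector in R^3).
df = (2*z^2) dx + (-6*y^2 - 3*z^2) dy + (2*z*(2*x - 3*y)) dz; grad f = (2*z^2, -6*y^2 - 3*z^2, 2*z*(2*x - 3*y))

For a 0-form f, d f = (∂f/∂x) dx + (∂f/∂y) dy + (∂f/∂z) dz. The components of the vector representation are exactly the entries of grad f in Cartesian coordinates:
  ∂f/∂x = 2*z^2
  ∂f/∂y = -6*y^2 - 3*z^2
  ∂f/∂z = 2*z*(2*x - 3*y).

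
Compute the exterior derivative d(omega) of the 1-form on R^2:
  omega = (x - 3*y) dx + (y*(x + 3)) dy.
d(omega) = (y + 3) dx ∧ dy

For a 1-form omega = sum_i f_i dx_i, the exterior derivative is
  d(omega) = sum_{i < j} (∂f_j/∂x_i - ∂f_i/∂x_j) dx_i ∧ dx_j.
  coefficient of dx ∧ dy: ∂f_2/∂x - ∂f_1/∂y = ∂(y*(x + 3))/∂x - ∂(x - 3*y)/∂y = y + 3
Assembling: d(omega) = (y + 3) dx ∧ dy.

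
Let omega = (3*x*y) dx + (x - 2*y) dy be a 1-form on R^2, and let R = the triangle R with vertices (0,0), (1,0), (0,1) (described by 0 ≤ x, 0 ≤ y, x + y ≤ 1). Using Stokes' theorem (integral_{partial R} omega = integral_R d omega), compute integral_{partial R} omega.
integral_(partial R) omega = 0

Stokes: integral_partial_R omega = integral_R d omega with d omega = (∂Q/∂x - ∂P/∂y) dx ∧ dy.
  ∂Q/∂x = 1
  ∂P/∂y = 3*x
  integrand = ∂Q/∂x - ∂P/∂y = 1 - 3*x.
Integrating over R: integral_0^1 integral_0^{1-x} (1 - 3*x) dy dx = 0.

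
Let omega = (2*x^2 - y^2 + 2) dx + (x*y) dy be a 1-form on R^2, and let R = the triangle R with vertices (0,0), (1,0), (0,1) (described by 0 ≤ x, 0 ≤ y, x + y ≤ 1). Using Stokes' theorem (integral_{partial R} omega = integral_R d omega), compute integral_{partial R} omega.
integral_(partial R) omega = 1/2

Stokes: integral_partial_R omega = integral_R d omega with d omega = (∂Q/∂x - ∂P/∂y) dx ∧ dy.
  ∂Q/∂x = y
  ∂P/∂y = -2*y
  integrand = ∂Q/∂x - ∂P/∂y = 3*y.
Integrating over R: integral_0^1 integral_0^{1-x} (3*y) dy dx = 1/2.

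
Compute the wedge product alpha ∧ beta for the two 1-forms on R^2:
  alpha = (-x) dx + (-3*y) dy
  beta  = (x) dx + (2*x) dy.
alpha ∧ beta = (x*(-2*x + 3*y)) dx ∧ dy

Distribute the wedge, using dx_i ∧ dx_j = -dx_j ∧ dx_i and dx_i ∧ dx_i = 0. For each pair (i, j) with i < j, the coefficient of dx_i ∧ dx_j in alpha ∧ beta is (alpha_i * beta_j - alpha_j * beta_i). Collecting: alpha ∧ beta = (x*(-2*x + 3*y)) dx ∧ dy.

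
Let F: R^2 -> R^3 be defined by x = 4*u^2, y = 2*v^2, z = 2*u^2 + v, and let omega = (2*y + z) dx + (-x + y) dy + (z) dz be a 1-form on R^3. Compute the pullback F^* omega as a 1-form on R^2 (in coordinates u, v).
F^* omega = (4*u*(6*u^2 + 8*v^2 + 3*v)) du + (-16*u^2*v + 2*u^2 + 8*v^3 + v) dv

Using F^*(f dg) = (f ∘ F) d(g ∘ F), substitute each coordinate x_i by F_i(u, v) in f_i, and replace dx_i by d F_i = (∂F_i/∂u) du + (∂F_i/∂v) dv.
  For the x component: f_1(F) = 2*u^2 + 4*v^2 + v; d F_1 = (8*u) du + (0) dv
  For the y component: f_2(F) = -4*u^2 + 2*v^2; d F_2 = (0) du + (4*v) dv
  For the z component: f_3(F) = 2*u^2 + v; d F_3 = (4*u) du + (1) dv
Combining and collecting du, dv coefficients:
  coeff of du: 4*u*(6*u^2 + 8*v^2 + 3*v)
  coeff of dv: -16*u^2*v + 2*u^2 + 8*v^3 + v
F^* omega = (4*u*(6*u^2 + 8*v^2 + 3*v)) du + (-16*u^2*v + 2*u^2 + 8*v^3 + v) dv.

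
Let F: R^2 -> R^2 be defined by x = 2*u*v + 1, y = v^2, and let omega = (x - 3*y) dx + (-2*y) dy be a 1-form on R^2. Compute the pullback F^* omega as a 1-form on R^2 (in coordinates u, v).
F^* omega = (2*v*(2*u*v - 3*v^2 + 1)) du + (4*u^2*v - 6*u*v^2 + 2*u - 4*v^3) dv

Using F^*(f dg) = (f ∘ F) d(g ∘ F), substitute each coordinate x_i by F_i(u, v) in f_i, and replace dx_i by d F_i = (∂F_i/∂u) du + (∂F_i/∂v) dv.
  For the x component: f_1(F) = 2*u*v - 3*v^2 + 1; d F_1 = (2*v) du + (2*u) dv
  For the y component: f_2(F) = -2*v^2; d F_2 = (0) du + (2*v) dv
Combining and collecting du, dv coefficients:
  coeff of du: 2*v*(2*u*v - 3*v^2 + 1)
  coeff of dv: 4*u^2*v - 6*u*v^2 + 2*u - 4*v^3
F^* omega = (2*v*(2*u*v - 3*v^2 + 1)) du + (4*u^2*v - 6*u*v^2 + 2*u - 4*v^3) dv.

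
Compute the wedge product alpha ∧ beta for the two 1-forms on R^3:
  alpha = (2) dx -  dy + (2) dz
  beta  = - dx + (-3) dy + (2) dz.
alpha ∧ beta = (-7) dx ∧ dy + (6) dx ∧ dz + (4) dy ∧ dz

Distribute the wedge, using dx_i ∧ dx_j = -dx_j ∧ dx_i and dx_i ∧ dx_i = 0. For each pair (i, j) with i < j, the coefficient of dx_i ∧ dx_j in alpha ∧ beta is (alpha_i * beta_j - alpha_j * beta_i). Collecting: alpha ∧ beta = (-7) dx ∧ dy + (6) dx ∧ dz + (4) dy ∧ dz.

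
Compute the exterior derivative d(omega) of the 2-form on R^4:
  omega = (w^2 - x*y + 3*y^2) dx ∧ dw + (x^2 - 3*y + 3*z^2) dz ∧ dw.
d(omega) = (x - 6*y) dx ∧ dy ∧ dw + (2*x) dx ∧ dz ∧ dw + (-3) dy ∧ dz ∧ dw

For a 2-form omega = sum_{i<j} g_{ij} dx_i ∧ dx_j, the exterior derivative is
  d(omega) = sum_{i<j} d(g_{ij}) ∧ dx_i ∧ dx_j = sum_{i<j, k} (∂g_{ij}/∂x_k) dx_k ∧ dx_i ∧ dx_j.
Expand each term, using dx_k ∧ dx_i ∧ dx_j = sgn(permutation) dx_{(a)} ∧ dx_{(b)} ∧ dx_{(c)} with (a < b < c) sorted:
  d(w^2 - x*y + 3*y^2) includes (∂/∂y)(w^2 - x*y + 3*y^2) dy = (-x + 6*y) dy, which multiplied by dx ∧ dw gives (x - 6*y) dx ∧ dy ∧ dw
  d(x^2 - 3*y + 3*z^2) includes (∂/∂x)(x^2 - 3*y + 3*z^2) dx = (2*x) dx, which multiplied by dz ∧ dw gives (2*x) dx ∧ dz ∧ dw
  d(x^2 - 3*y + 3*z^2) includes (∂/∂y)(x^2 - 3*y + 3*z^2) dy = (-3) dy, which multiplied by dz ∧ dw gives (-3) dy ∧ dz ∧ dw
Collecting like 3-forms: d(omega) = (x - 6*y) dx ∧ dy ∧ dw + (2*x) dx ∧ dz ∧ dw + (-3) dy ∧ dz ∧ dw.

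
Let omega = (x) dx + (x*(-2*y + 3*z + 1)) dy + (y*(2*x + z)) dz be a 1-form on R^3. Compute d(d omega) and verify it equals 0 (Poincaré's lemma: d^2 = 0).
d(d omega) = 0

Step 1: d omega = sum_{i<j} (∂f_j/∂x_i - ∂f_i/∂x_j) dx_i ∧ dx_j:
  coeff of dx ∧ dy: -2*y + 3*z + 1
  coeff of dx ∧ dz: 2*y
  coeff of dy ∧ dz: -x + z
Step 2: Apply d again to each 2-form coefficient. The only possible 3-form in R^3 is dx ∧ dy ∧ dz, with coefficient
  ∂(coeff of dy∧dz)/∂x - ∂(coeff of dx∧dz)/∂y + ∂(coeff of dx∧dy)/∂z
  = ∂/∂x (-x + z) - ∂/∂y (2*y) + ∂/∂z (-2*y + 3*z + 1).
Each of these terms simplifies to sums of mixed partials that cancel in pairs. The result is 0 (by equality of mixed partials for smooth functions — Schwarz / Clairaut).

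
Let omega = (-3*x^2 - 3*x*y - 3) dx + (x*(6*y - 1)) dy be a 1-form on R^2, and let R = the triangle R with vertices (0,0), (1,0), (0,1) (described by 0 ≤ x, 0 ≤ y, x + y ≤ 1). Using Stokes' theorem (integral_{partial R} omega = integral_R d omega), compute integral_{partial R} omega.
integral_(partial R) omega = 1

Stokes: integral_partial_R omega = integral_R d omega with d omega = (∂Q/∂x - ∂P/∂y) dx ∧ dy.
  ∂Q/∂x = 6*y - 1
  ∂P/∂y = -3*x
  integrand = ∂Q/∂x - ∂P/∂y = 3*x + 6*y - 1.
Integrating over R: integral_0^1 integral_0^{1-x} (3*x + 6*y - 1) dy dx = 1.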